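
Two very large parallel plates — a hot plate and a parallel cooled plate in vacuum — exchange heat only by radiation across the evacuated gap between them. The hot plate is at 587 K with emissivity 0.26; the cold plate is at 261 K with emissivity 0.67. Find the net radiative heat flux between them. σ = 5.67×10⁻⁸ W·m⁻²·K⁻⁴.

q ≈ 1490 W/m²

For two infinite grey parallel plates, q = σ(T₁⁴ − T₂⁴)/(1/ε₁ + 1/ε₂ − 1).
T₁⁴ − T₂⁴ = 1.187×10¹¹ − 4.640×10⁹ = 1.141×10¹¹ K⁴.
1/ε₁ + 1/ε₂ − 1 = 3.846 + 1.493 − 1 = 4.339.
q = 5.67×10⁻⁸ × 1.141×10¹¹ / 4.339.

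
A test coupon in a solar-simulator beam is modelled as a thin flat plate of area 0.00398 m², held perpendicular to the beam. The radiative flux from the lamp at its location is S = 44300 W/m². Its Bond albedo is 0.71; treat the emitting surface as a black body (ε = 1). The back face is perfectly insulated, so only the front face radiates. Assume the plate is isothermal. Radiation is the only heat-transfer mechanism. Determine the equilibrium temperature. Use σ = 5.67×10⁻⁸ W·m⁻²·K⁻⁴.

T ≈ 690 K

At equilibrium, absorbed power = emitted power.
Absorbing cross-section = A = 0.003980 m²; emitting surface = A = 0.003980 m² (ratio 1).
(1−a)S·A_cross = εσ·A_surf·T⁴  ⇒  T⁴ = (1−a)S/(1σ).
T⁴ = 0.290·44300/(1·5.67×10⁻⁸) = 2.266×10¹¹ K⁴.
T = (2.266×10¹¹)^(1/4).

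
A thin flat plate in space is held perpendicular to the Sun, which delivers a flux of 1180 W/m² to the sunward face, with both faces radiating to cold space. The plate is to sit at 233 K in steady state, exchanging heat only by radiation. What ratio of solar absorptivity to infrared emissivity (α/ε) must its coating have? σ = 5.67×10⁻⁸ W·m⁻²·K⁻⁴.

Balance: αS·A = εσ·2A·T⁴ ⇒ α/ε = 2σT⁴/S.
α/ε = 2·5.67×10⁻⁸·(233)⁴/1180 = 2·5.67×10⁻⁸·2.947×10⁹/1180.

α/ε ≈ 0.283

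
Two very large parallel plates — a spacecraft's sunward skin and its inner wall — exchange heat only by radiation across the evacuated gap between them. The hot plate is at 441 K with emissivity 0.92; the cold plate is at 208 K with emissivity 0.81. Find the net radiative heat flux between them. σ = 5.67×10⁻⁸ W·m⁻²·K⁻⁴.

q ≈ 1540 W/m²

For two infinite grey parallel plates, q = σ(T₁⁴ − T₂⁴)/(1/ε₁ + 1/ε₂ − 1).
T₁⁴ − T₂⁴ = 3.782×10¹⁰ − 1.872×10⁹ = 3.595×10¹⁰ K⁴.
1/ε₁ + 1/ε₂ − 1 = 1.087 + 1.235 − 1 = 1.322.
q = 5.67×10⁻⁸ × 3.595×10¹⁰ / 1.322.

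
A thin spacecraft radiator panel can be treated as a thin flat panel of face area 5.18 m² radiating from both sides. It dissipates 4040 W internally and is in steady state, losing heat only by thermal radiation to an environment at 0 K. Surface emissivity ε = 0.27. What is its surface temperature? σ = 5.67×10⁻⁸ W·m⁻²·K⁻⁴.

Steady state: internal power = radiated power, P = εσA T⁴.
Radiating area A = 2·5.18 = 10.36 m².
T⁴ = P/(εσA) = 4040/(0.27·5.67×10⁻⁸·10.36) = 2.547×10¹⁰ K⁴.
T = (2.547×10¹⁰)^(1/4).

T ≈ 400 K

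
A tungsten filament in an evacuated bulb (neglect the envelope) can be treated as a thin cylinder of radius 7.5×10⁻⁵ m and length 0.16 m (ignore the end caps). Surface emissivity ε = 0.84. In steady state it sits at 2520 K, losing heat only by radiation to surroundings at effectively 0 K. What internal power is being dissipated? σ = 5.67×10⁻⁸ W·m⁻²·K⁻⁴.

P ≈ 145 W

Steady state: P = εσA T⁴.
A = 2πrL = 7.540×10⁻⁵ m²; T⁴ = (2520)⁴ = 4.033×10¹³ K⁴.
P = 0.84 × 5.67×10⁻⁸ × 7.540×10⁻⁵ × 4.033×10¹³.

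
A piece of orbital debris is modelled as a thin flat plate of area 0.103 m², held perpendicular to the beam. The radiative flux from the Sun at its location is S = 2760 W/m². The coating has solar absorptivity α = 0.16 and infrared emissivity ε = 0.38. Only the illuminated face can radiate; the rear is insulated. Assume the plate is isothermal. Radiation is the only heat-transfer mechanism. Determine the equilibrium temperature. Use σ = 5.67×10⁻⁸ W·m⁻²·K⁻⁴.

T ≈ 378 K

At equilibrium, absorbed power = emitted power.
Absorbing cross-section = A = 0.1030 m²; emitting surface = A = 0.1030 m² (ratio 1).
αS·A_cross = εσ·A_surf·T⁴  ⇒  T⁴ = αS/(ε·1σ).
T⁴ = 0.160·2760/(0.38·1·5.67×10⁻⁸) = 2.050×10¹⁰ K⁴.
T = (2.050×10¹⁰)^(1/4).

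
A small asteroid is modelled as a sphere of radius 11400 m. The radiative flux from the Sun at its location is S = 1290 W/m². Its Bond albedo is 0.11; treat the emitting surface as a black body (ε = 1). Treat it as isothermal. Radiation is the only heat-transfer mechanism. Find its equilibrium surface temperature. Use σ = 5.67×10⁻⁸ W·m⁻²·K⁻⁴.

At equilibrium, absorbed power = emitted power.
Absorbing cross-section = πr² = 4.083×10⁸ m²; emitting surface = 4πr² = 1.633×10⁹ m² (ratio 4).
(1−a)S·A_cross = εσ·A_surf·T⁴  ⇒  T⁴ = (1−a)S/(4σ).
T⁴ = 0.890·1290/(4·5.67×10⁻⁸) = 5.062×10⁹ K⁴.
T = (5.062×10⁹)^(1/4).

T ≈ 267 K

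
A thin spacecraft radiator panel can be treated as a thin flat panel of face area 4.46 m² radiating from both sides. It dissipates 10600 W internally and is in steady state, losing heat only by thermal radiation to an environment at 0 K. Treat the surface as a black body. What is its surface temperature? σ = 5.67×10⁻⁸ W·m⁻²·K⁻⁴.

Steady state: internal power = radiated power, P = εσA T⁴.
Radiating area A = 2·4.46 = 8.920 m².
T⁴ = P/(εσA) = 10600/(1.0·5.67×10⁻⁸·8.920) = 2.096×10¹⁰ K⁴.
T = (2.096×10¹⁰)^(1/4).

T ≈ 380 K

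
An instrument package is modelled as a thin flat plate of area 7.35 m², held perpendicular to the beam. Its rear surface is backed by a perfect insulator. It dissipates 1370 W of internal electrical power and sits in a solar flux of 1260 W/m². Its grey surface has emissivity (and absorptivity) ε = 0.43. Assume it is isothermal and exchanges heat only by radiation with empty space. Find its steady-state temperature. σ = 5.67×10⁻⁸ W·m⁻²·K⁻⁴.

T ≈ 416 K

At steady state, absorbed solar power + internal power = radiated power.
Absorbed: α·S·A_cross = 0.43·1260·7.350 = 3982 W (cross-section A).
Total input = 3982 + 1370 = 5352 W.
Radiated: εσ·A_surf·T⁴ with A_surf = A = 7.350 m².
T⁴ = 5352/(0.43·5.67×10⁻⁸·7.350) = 2.987×10¹⁰ K⁴.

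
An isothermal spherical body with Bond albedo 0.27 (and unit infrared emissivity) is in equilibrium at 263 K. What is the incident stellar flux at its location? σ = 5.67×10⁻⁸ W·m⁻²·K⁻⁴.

(1−a)S·πr² = σ·4πr²·T⁴ ⇒ S = 4σT⁴/(1−a).
S = 4·5.67×10⁻⁸·4.784×10⁹/0.730.

S ≈ 1490 W/m²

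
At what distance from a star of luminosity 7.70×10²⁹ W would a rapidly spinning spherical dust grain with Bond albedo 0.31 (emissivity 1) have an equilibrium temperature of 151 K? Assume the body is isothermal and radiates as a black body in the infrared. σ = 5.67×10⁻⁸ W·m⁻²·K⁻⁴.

d ≈ 1.89×10¹³ m

For an isothermal black-emitting sphere, (1−a)S·πr² = σ·4πr²·T⁴ ⇒ S = 4σT⁴/(1−a).
S = 4·5.67×10⁻⁸·(151)⁴/0.690 = 170.9 W/m².
Flux falls as S = L/(4πd²), so d = √(L/(4πS)) = √(7.70×10²⁹/(4π·170.9)).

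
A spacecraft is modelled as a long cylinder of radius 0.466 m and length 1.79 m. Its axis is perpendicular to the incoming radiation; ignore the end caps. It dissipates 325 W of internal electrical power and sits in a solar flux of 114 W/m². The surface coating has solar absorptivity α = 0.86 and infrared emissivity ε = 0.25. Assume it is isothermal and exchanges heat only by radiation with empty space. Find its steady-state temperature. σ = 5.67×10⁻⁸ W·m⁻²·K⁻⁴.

T ≈ 285 K

At steady state, absorbed solar power + internal power = radiated power.
Absorbed: α·S·A_cross = 0.86·114·1.668 = 163.6 W (cross-section 2rL).
Total input = 163.6 + 325 = 488.6 W.
Radiated: εσ·A_surf·T⁴ with A_surf = 2πrL = 5.241 m².
T⁴ = 488.6/(0.25·5.67×10⁻⁸·5.241) = 6.576×10⁹ K⁴.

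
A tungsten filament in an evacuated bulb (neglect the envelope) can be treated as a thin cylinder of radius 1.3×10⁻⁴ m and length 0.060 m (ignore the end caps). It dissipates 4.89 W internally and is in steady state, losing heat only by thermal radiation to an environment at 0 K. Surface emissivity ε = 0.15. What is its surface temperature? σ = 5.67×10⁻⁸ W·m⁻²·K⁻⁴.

Steady state: internal power = radiated power, P = εσA T⁴.
Radiating area A = 2πrL = 4.901×10⁻⁵ m².
T⁴ = P/(εσA) = 4.89/(0.15·5.67×10⁻⁸·4.901×10⁻⁵) = 1.173×10¹³ K⁴.
T = (1.173×10¹³)^(1/4).

T ≈ 1850 K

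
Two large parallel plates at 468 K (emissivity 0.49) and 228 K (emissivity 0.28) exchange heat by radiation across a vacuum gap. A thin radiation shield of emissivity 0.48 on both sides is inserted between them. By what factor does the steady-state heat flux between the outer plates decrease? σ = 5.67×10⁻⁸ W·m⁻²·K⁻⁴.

factor ≈ 1.69

Without shield: q₀ = σΔ(T⁴)/(1/ε₁+1/ε₂−1) with denominator 4.612.
With shield the two gaps are in series; the resistances add: (1/ε₁+1/ε_s−1)+(1/ε_s+1/ε₂−1) = 3.124+4.655 = 7.779.
Heat-flux ratio q₀/q = 7.779/4.612.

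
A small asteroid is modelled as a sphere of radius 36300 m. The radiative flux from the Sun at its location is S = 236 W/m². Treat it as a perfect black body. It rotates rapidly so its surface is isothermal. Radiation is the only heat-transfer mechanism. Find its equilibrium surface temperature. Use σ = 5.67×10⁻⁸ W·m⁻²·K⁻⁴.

T ≈ 180 K

At equilibrium, absorbed power = emitted power.
Absorbing cross-section = πr² = 4.140×10⁹ m²; emitting surface = 4πr² = 1.656×10¹⁰ m² (ratio 4).
S·A_cross = εσ·A_surf·T⁴  ⇒  T⁴ = S/(4σ).
T⁴ = 1.00·236/(4·5.67×10⁻⁸) = 1.041×10⁹ K⁴.
T = (1.041×10⁹)^(1/4).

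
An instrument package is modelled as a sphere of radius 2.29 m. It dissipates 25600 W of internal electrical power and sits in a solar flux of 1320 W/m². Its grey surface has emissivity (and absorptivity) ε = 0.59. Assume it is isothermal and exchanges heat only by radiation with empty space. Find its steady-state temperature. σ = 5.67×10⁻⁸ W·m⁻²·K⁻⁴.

T ≈ 363 K

At steady state, absorbed solar power + internal power = radiated power.
Absorbed: α·S·A_cross = 0.59·1320·16.47 = 12830 W (cross-section πr²).
Total input = 12830 + 25600 = 38430 W.
Radiated: εσ·A_surf·T⁴ with A_surf = 4πr² = 65.90 m².
T⁴ = 38430/(0.59·5.67×10⁻⁸·65.90) = 1.743×10¹⁰ K⁴.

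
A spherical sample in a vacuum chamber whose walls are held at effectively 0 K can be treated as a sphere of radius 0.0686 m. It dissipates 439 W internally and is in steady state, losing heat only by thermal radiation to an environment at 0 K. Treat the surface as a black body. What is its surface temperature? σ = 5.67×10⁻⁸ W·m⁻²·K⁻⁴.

Steady state: internal power = radiated power, P = εσA T⁴.
Radiating area A = 4πr² = 0.05914 m².
T⁴ = P/(εσA) = 439/(1.0·5.67×10⁻⁸·0.05914) = 1.309×10¹¹ K⁴.
T = (1.309×10¹¹)^(1/4).

T ≈ 602 K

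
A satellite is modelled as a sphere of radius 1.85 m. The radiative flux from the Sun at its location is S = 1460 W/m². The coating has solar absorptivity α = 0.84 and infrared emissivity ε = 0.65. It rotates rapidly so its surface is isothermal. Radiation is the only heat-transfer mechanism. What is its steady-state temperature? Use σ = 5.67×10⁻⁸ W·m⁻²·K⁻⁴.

T ≈ 302 K

At equilibrium, absorbed power = emitted power.
Absorbing cross-section = πr² = 10.75 m²; emitting surface = 4πr² = 43.01 m² (ratio 4).
αS·A_cross = εσ·A_surf·T⁴  ⇒  T⁴ = αS/(ε·4σ).
T⁴ = 0.840·1460/(0.65·4·5.67×10⁻⁸) = 8.319×10⁹ K⁴.
T = (8.319×10⁹)^(1/4).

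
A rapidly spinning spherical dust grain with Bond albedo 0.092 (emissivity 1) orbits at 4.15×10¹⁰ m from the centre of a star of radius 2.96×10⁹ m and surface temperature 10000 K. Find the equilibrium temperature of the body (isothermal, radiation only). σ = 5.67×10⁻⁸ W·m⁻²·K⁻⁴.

T ≈ 1840 K

The star's surface emits σT_*⁴; at distance d the flux is S = σT_*⁴(R_*/d)².
S = 5.67×10⁻⁸·(10000)⁴·(2.96×10⁹/4.15×10¹⁰)² = 2.884×10⁶ W/m².
For an isothermal sphere T⁴ = (1−a)S/(4σ) = 1.155×10¹³ K⁴.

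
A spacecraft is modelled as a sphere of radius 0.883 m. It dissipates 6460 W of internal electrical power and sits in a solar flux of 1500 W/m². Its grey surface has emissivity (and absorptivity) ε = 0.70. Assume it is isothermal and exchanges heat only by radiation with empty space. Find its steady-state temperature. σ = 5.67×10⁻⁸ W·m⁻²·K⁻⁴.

At steady state, absorbed solar power + internal power = radiated power.
Absorbed: α·S·A_cross = 0.70·1500·2.449 = 2572 W (cross-section πr²).
Total input = 2572 + 6460 = 9032 W.
Radiated: εσ·A_surf·T⁴ with A_surf = 4πr² = 9.798 m².
T⁴ = 9032/(0.70·5.67×10⁻⁸·9.798) = 2.323×10¹⁰ K⁴.

T ≈ 390 K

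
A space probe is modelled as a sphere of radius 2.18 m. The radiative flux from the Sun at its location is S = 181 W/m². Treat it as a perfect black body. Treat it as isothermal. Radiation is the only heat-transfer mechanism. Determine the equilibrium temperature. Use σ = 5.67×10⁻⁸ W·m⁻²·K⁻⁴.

At equilibrium, absorbed power = emitted power.
Absorbing cross-section = πr² = 14.93 m²; emitting surface = 4πr² = 59.72 m² (ratio 4).
S·A_cross = εσ·A_surf·T⁴  ⇒  T⁴ = S/(4σ).
T⁴ = 1.00·181/(4·5.67×10⁻⁸) = 7.981×10⁸ K⁴.
T = (7.981×10⁸)^(1/4).

T ≈ 168 K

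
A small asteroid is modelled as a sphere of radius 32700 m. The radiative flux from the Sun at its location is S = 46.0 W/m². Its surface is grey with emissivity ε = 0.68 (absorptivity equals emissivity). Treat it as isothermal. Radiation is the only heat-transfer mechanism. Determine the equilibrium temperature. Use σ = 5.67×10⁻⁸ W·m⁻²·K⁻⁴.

T ≈ 119 K

At equilibrium, absorbed power = emitted power.
Absorbing cross-section = πr² = 3.359×10⁹ m²; emitting surface = 4πr² = 1.344×10¹⁰ m² (ratio 4).
εS·A_cross = εσ·A_surf·T⁴  ⇒  T⁴ = S/(4σ)   (ε cancels).
T⁴ = 46.0/(4·5.67×10⁻⁸) = 2.028×10⁸ K⁴.
T = (2.028×10⁸)^(1/4).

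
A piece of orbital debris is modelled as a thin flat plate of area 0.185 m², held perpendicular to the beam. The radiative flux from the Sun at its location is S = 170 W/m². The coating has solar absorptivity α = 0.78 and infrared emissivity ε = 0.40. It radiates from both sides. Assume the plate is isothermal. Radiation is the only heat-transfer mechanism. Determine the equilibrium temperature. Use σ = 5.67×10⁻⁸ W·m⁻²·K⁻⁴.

At equilibrium, absorbed power = emitted power.
Absorbing cross-section = A = 0.1850 m²; emitting surface = 2A = 0.3700 m² (ratio 2).
αS·A_cross = εσ·A_surf·T⁴  ⇒  T⁴ = αS/(ε·2σ).
T⁴ = 0.780·170/(0.40·2·5.67×10⁻⁸) = 2.923×10⁹ K⁴.
T = (2.923×10⁹)^(1/4).

T ≈ 233 K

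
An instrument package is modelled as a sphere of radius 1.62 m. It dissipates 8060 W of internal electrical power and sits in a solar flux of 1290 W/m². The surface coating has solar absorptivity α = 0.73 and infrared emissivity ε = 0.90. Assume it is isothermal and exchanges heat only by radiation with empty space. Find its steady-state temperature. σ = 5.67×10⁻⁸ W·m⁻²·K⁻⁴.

At steady state, absorbed solar power + internal power = radiated power.
Absorbed: α·S·A_cross = 0.73·1290·8.245 = 7764 W (cross-section πr²).
Total input = 7764 + 8060 = 15820 W.
Radiated: εσ·A_surf·T⁴ with A_surf = 4πr² = 32.98 m².
T⁴ = 15820/(0.90·5.67×10⁻⁸·32.98) = 9.403×10⁹ K⁴.

T ≈ 311 K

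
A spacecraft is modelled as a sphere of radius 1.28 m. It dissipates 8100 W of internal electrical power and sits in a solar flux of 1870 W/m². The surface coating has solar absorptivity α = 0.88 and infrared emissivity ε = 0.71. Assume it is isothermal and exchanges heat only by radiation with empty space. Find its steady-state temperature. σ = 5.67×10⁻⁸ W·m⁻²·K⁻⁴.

T ≈ 376 K

At steady state, absorbed solar power + internal power = radiated power.
Absorbed: α·S·A_cross = 0.88·1870·5.147 = 8470 W (cross-section πr²).
Total input = 8470 + 8100 = 16570 W.
Radiated: εσ·A_surf·T⁴ with A_surf = 4πr² = 20.59 m².
T⁴ = 16570/(0.71·5.67×10⁻⁸·20.59) = 1.999×10¹⁰ K⁴.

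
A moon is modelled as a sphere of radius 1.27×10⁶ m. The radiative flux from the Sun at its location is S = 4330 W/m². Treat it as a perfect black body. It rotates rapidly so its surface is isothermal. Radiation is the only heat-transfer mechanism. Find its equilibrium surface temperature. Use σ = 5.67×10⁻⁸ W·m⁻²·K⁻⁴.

T ≈ 372 K

At equilibrium, absorbed power = emitted power.
Absorbing cross-section = πr² = 5.067×10¹² m²; emitting surface = 4πr² = 2.027×10¹³ m² (ratio 4).
S·A_cross = εσ·A_surf·T⁴  ⇒  T⁴ = S/(4σ).
T⁴ = 1.00·4330/(4·5.67×10⁻⁸) = 1.909×10¹⁰ K⁴.
T = (1.909×10¹⁰)^(1/4).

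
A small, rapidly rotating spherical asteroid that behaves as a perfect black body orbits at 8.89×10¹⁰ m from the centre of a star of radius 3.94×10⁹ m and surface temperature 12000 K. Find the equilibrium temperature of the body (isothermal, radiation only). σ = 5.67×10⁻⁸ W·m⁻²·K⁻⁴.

T ≈ 1790 K

The star's surface emits σT_*⁴; at distance d the flux is S = σT_*⁴(R_*/d)².
S = 5.67×10⁻⁸·(12000)⁴·(3.94×10⁹/8.89×10¹⁰)² = 2.309×10⁶ W/m².
For an isothermal sphere T⁴ = (1−a)S/(4σ) = 1.018×10¹³ K⁴.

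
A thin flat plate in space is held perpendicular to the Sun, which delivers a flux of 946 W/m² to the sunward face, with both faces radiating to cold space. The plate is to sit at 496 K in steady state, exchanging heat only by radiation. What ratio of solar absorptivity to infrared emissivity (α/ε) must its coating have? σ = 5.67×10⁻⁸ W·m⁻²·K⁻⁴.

α/ε ≈ 7.26

Balance: αS·A = εσ·2A·T⁴ ⇒ α/ε = 2σT⁴/S.
α/ε = 2·5.67×10⁻⁸·(496)⁴/946 = 2·5.67×10⁻⁸·6.052×10¹⁰/946.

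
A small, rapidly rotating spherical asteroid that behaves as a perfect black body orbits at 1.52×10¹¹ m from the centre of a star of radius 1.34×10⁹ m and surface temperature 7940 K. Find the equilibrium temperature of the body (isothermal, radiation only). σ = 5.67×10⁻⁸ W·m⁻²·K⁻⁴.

The star's surface emits σT_*⁴; at distance d the flux is S = σT_*⁴(R_*/d)².
S = 5.67×10⁻⁸·(7940)⁴·(1.34×10⁹/1.52×10¹¹)² = 17510 W/m².
For an isothermal sphere T⁴ = (1−a)S/(4σ) = 7.722×10¹⁰ K⁴.

T ≈ 527 K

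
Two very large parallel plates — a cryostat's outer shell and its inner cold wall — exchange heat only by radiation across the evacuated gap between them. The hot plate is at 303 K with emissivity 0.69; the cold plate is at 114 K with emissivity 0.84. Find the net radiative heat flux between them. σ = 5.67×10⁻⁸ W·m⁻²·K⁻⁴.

For two infinite grey parallel plates, q = σ(T₁⁴ − T₂⁴)/(1/ε₁ + 1/ε₂ − 1).
T₁⁴ − T₂⁴ = 8.429×10⁹ − 1.689×10⁸ = 8.260×10⁹ K⁴.
1/ε₁ + 1/ε₂ − 1 = 1.449 + 1.190 − 1 = 1.640.
q = 5.67×10⁻⁸ × 8.260×10⁹ / 1.640.

q ≈ 286 W/m²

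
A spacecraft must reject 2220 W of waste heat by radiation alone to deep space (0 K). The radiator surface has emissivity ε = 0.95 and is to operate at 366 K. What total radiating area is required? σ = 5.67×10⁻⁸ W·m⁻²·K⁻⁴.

P = εσA T⁴ ⇒ A = P/(εσT⁴).
T⁴ = 1.794×10¹⁰ K⁴.
A = 2220/(0.95 × 5.67×10⁻⁸ × 1.794×10¹⁰).

A ≈ 2.30 m²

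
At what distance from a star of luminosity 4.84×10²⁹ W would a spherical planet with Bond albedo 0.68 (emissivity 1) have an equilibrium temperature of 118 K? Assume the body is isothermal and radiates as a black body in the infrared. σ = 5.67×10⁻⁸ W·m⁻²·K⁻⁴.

For an isothermal black-emitting sphere, (1−a)S·πr² = σ·4πr²·T⁴ ⇒ S = 4σT⁴/(1−a).
S = 4·5.67×10⁻⁸·(118)⁴/0.320 = 137.4 W/m².
Flux falls as S = L/(4πd²), so d = √(L/(4πS)) = √(4.84×10²⁹/(4π·137.4)).

d ≈ 1.67×10¹³ m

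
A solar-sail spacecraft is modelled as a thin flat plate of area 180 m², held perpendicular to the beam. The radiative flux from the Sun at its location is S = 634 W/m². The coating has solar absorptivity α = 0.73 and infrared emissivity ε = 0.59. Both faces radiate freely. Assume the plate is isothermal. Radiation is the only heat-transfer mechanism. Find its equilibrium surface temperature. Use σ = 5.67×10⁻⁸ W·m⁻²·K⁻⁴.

T ≈ 288 K

At equilibrium, absorbed power = emitted power.
Absorbing cross-section = A = 180.0 m²; emitting surface = 2A = 360.0 m² (ratio 2).
αS·A_cross = εσ·A_surf·T⁴  ⇒  T⁴ = αS/(ε·2σ).
T⁴ = 0.730·634/(0.59·2·5.67×10⁻⁸) = 6.917×10⁹ K⁴.
T = (6.917×10⁹)^(1/4).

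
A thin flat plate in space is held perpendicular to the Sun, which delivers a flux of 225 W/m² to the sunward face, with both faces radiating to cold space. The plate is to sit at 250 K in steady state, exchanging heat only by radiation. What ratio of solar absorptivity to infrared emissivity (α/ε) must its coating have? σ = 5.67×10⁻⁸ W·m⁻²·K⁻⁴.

α/ε ≈ 1.97

Balance: αS·A = εσ·2A·T⁴ ⇒ α/ε = 2σT⁴/S.
α/ε = 2·5.67×10⁻⁸·(250)⁴/225 = 2·5.67×10⁻⁸·3.906×10⁹/225.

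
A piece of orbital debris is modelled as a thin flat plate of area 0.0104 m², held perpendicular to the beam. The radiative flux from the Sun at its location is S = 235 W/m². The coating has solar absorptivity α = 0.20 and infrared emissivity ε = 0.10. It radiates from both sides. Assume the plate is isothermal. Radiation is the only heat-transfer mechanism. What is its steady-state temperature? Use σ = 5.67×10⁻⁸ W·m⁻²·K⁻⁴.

T ≈ 254 K

At equilibrium, absorbed power = emitted power.
Absorbing cross-section = A = 0.01040 m²; emitting surface = 2A = 0.02080 m² (ratio 2).
αS·A_cross = εσ·A_surf·T⁴  ⇒  T⁴ = αS/(ε·2σ).
T⁴ = 0.200·235/(0.10·2·5.67×10⁻⁸) = 4.145×10⁹ K⁴.
T = (4.145×10⁹)^(1/4).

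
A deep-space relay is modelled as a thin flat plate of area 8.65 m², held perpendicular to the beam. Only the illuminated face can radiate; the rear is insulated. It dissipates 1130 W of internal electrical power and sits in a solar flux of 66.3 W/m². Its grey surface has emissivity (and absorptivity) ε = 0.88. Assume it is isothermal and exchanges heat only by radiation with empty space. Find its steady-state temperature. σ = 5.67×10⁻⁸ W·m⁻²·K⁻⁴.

At steady state, absorbed solar power + internal power = radiated power.
Absorbed: α·S·A_cross = 0.88·66.3·8.650 = 504.7 W (cross-section A).
Total input = 504.7 + 1130 = 1635 W.
Radiated: εσ·A_surf·T⁴ with A_surf = A = 8.650 m².
T⁴ = 1635/(0.88·5.67×10⁻⁸·8.650) = 3.787×10⁹ K⁴.

T ≈ 248 K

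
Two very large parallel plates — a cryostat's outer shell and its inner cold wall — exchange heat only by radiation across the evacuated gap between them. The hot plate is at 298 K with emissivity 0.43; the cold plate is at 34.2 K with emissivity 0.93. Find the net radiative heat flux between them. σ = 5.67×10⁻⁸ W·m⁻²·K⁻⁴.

q ≈ 186 W/m²

For two infinite grey parallel plates, q = σ(T₁⁴ − T₂⁴)/(1/ε₁ + 1/ε₂ − 1).
T₁⁴ − T₂⁴ = 7.886×10⁹ − 1.368×10⁶ = 7.885×10⁹ K⁴.
1/ε₁ + 1/ε₂ − 1 = 2.326 + 1.075 − 1 = 2.401.
q = 5.67×10⁻⁸ × 7.885×10⁹ / 2.401.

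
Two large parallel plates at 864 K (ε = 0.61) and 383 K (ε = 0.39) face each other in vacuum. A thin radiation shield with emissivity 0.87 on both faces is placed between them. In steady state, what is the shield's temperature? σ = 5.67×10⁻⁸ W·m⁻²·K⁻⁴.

In steady state the net flux on the hot side equals that on the cold side.
σ(T₁⁴−T_s⁴)/D₁ = σ(T_s⁴−T₂⁴)/D₂, with D₁ = 1/ε₁+1/ε_s−1 = 1.789, D₂ = 1/ε_s+1/ε₂−1 = 2.714.
Solve for T_s⁴: T_s⁴ = (D₂·T₁⁴ + D₁·T₂⁴)/(D₁+D₂) = 3.444×10¹¹ K⁴.

T_s ≈ 766 K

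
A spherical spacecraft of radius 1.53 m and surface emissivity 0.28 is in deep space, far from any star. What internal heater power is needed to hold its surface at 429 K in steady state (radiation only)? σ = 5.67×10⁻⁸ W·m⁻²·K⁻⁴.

P = εσ·4πr²·T⁴.
4πr² = 29.42 m²; T⁴ = 3.387×10¹⁰ K⁴.
P = 0.28·5.67×10⁻⁸·29.42·3.387×10¹⁰.

P ≈ 15800 W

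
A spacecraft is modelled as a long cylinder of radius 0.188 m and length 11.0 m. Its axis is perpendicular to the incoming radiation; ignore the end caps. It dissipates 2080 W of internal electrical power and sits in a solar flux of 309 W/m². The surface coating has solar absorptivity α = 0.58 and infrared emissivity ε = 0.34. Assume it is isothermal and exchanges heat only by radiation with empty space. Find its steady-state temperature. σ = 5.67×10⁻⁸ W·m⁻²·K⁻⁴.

T ≈ 326 K

At steady state, absorbed solar power + internal power = radiated power.
Absorbed: α·S·A_cross = 0.58·309·4.136 = 741.3 W (cross-section 2rL).
Total input = 741.3 + 2080 = 2821 W.
Radiated: εσ·A_surf·T⁴ with A_surf = 2πrL = 12.99 m².
T⁴ = 2821/(0.34·5.67×10⁻⁸·12.99) = 1.126×10¹⁰ K⁴.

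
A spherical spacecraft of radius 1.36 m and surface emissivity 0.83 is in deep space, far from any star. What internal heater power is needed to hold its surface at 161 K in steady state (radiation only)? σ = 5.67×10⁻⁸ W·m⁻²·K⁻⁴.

P = εσ·4πr²·T⁴.
4πr² = 23.24 m²; T⁴ = 6.719×10⁸ K⁴.
P = 0.83·5.67×10⁻⁸·23.24·6.719×10⁸.

P ≈ 735 W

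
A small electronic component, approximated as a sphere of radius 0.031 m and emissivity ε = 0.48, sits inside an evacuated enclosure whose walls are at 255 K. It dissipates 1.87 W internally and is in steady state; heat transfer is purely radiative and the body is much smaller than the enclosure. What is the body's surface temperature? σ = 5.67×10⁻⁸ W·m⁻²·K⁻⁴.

T ≈ 316 K

For a small grey body in a large enclosure, net radiated power = εσA(T⁴ − T_w⁴).
Steady state: P = εσA(T⁴ − T_w⁴) with A = 4πr² = 0.01208 m².
T⁴ = P/(εσA) + T_w⁴ = 1.87/(0.48·5.67×10⁻⁸·0.01208) + (255)⁴
    = 5.690×10⁹ + 4.228×10⁹ = 9.918×10⁹ K⁴.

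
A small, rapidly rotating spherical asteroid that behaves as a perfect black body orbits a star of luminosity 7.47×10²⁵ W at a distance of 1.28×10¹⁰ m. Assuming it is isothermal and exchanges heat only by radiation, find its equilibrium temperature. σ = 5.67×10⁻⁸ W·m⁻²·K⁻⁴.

T ≈ 632 K

First find the stellar flux at distance d: S = L/(4πd²) = 7.47×10²⁵/(4π·(1.28×10¹⁰)²) = 36280 W/m².
For an isothermal sphere, absorbed (1−a)S·πr² = emitted σ·4πr²·T⁴, so T⁴ = (1−a)S/(4σ).
T⁴ = 1.00·36280/(4·5.67×10⁻⁸) = 1.600×10¹¹ K⁴.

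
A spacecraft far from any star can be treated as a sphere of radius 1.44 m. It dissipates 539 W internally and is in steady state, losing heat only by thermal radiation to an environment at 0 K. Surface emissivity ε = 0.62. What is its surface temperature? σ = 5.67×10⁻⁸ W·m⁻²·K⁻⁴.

T ≈ 156 K

Steady state: internal power = radiated power, P = εσA T⁴.
Radiating area A = 4πr² = 26.06 m².
T⁴ = P/(εσA) = 539/(0.62·5.67×10⁻⁸·26.06) = 5.884×10⁸ K⁴.
T = (5.884×10⁸)^(1/4).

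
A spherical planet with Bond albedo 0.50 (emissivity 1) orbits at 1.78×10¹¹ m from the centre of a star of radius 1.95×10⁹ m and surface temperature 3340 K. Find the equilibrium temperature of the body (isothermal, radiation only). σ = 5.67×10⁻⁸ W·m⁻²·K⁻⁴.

The star's surface emits σT_*⁴; at distance d the flux is S = σT_*⁴(R_*/d)².
S = 5.67×10⁻⁸·(3340)⁴·(1.95×10⁹/1.78×10¹¹)² = 846.8 W/m².
For an isothermal sphere T⁴ = (1−a)S/(4σ) = 1.867×10⁹ K⁴.

T ≈ 208 K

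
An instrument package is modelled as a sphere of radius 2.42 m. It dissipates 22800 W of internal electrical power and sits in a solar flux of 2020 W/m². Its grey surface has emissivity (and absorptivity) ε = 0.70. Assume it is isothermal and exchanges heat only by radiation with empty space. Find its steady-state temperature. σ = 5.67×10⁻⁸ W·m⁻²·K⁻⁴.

T ≈ 360 K

At steady state, absorbed solar power + internal power = radiated power.
Absorbed: α·S·A_cross = 0.70·2020·18.40 = 26020 W (cross-section πr²).
Total input = 26020 + 22800 = 48820 W.
Radiated: εσ·A_surf·T⁴ with A_surf = 4πr² = 73.59 m².
T⁴ = 48820/(0.70·5.67×10⁻⁸·73.59) = 1.671×10¹⁰ K⁴.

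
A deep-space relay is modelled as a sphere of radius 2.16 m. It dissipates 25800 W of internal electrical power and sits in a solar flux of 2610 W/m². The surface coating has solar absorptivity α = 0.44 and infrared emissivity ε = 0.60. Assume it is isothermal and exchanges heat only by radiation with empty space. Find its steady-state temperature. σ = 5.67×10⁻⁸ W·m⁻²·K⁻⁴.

At steady state, absorbed solar power + internal power = radiated power.
Absorbed: α·S·A_cross = 0.44·2610·14.66 = 16830 W (cross-section πr²).
Total input = 16830 + 25800 = 42630 W.
Radiated: εσ·A_surf·T⁴ with A_surf = 4πr² = 58.63 m².
T⁴ = 42630/(0.60·5.67×10⁻⁸·58.63) = 2.137×10¹⁰ K⁴.

T ≈ 382 K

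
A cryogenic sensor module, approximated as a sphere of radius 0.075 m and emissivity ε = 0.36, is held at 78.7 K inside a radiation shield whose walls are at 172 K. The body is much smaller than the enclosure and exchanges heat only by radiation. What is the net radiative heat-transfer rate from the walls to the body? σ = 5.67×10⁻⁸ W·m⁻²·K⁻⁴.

For a small grey body in a large enclosure: P_net = εσA(T_body⁴ − T_wall⁴).
A = 4πr² = 0.07069 m²; T_body⁴ − T_wall⁴ = 3.836×10⁷ − 8.752×10⁸ = -8.369×10⁸ K⁴.
|P_net| = 0.36·5.67×10⁻⁸·0.07069·8.369×10⁸.

P_net ≈ 1.21 W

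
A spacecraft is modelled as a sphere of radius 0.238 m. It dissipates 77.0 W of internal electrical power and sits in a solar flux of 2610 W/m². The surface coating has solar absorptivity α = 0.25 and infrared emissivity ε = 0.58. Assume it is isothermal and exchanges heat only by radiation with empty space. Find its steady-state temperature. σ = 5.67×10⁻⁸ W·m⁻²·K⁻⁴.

At steady state, absorbed solar power + internal power = radiated power.
Absorbed: α·S·A_cross = 0.25·2610·0.1780 = 116.1 W (cross-section πr²).
Total input = 116.1 + 77.0 = 193.1 W.
Radiated: εσ·A_surf·T⁴ with A_surf = 4πr² = 0.7118 m².
T⁴ = 193.1/(0.58·5.67×10⁻⁸·0.7118) = 8.250×10⁹ K⁴.

T ≈ 301 K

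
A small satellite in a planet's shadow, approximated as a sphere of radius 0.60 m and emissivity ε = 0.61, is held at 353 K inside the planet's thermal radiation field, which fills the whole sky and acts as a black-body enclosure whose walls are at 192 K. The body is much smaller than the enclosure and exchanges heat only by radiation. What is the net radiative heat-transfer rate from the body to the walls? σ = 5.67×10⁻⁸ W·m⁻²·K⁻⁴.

P_net ≈ 2220 W

For a small grey body in a large enclosure: P_net = εσA(T_body⁴ − T_wall⁴).
A = 4πr² = 4.524 m²; T_body⁴ − T_wall⁴ = 1.553×10¹⁰ − 1.359×10⁹ = 1.417×10¹⁰ K⁴.
|P_net| = 0.61·5.67×10⁻⁸·4.524·1.417×10¹⁰.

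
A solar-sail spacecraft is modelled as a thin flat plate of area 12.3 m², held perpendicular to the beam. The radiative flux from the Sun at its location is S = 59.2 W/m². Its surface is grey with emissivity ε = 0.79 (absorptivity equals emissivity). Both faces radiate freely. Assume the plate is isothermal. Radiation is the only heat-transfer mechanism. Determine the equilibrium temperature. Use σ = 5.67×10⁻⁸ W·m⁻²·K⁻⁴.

At equilibrium, absorbed power = emitted power.
Absorbing cross-section = A = 12.30 m²; emitting surface = 2A = 24.60 m² (ratio 2).
εS·A_cross = εσ·A_surf·T⁴  ⇒  T⁴ = S/(2σ)   (ε cancels).
T⁴ = 59.2/(2·5.67×10⁻⁸) = 5.220×10⁸ K⁴.
T = (5.220×10⁸)^(1/4).

T ≈ 151 K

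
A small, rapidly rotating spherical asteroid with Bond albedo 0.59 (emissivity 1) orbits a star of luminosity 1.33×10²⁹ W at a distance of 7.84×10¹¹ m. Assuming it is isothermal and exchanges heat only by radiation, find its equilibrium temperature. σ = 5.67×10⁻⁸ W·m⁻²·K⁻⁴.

T ≈ 420 K

First find the stellar flux at distance d: S = L/(4πd²) = 1.33×10²⁹/(4π·(7.84×10¹¹)²) = 17220 W/m².
For an isothermal sphere, absorbed (1−a)S·πr² = emitted σ·4πr²·T⁴, so T⁴ = (1−a)S/(4σ).
T⁴ = 0.410·17220/(4·5.67×10⁻⁸) = 3.113×10¹⁰ K⁴.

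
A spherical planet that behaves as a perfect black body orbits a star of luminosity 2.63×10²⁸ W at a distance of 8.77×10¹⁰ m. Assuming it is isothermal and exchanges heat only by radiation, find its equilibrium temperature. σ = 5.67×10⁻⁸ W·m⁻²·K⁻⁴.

First find the stellar flux at distance d: S = L/(4πd²) = 2.63×10²⁸/(4π·(8.77×10¹⁰)²) = 2.721×10⁵ W/m².
For an isothermal sphere, absorbed (1−a)S·πr² = emitted σ·4πr²·T⁴, so T⁴ = (1−a)S/(4σ).
T⁴ = 1.00·2.721×10⁵/(4·5.67×10⁻⁸) = 1.200×10¹² K⁴.

T ≈ 1050 K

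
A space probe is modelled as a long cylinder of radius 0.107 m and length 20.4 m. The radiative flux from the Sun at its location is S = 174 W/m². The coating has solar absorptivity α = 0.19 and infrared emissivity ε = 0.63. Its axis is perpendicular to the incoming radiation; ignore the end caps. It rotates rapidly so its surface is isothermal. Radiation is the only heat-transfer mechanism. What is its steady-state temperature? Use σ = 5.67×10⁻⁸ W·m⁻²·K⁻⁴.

At equilibrium, absorbed power = emitted power.
Absorbing cross-section = 2rL = 4.366 m²; emitting surface = 2πrL = 13.71 m² (ratio π).
αS·A_cross = εσ·A_surf·T⁴  ⇒  T⁴ = αS/(ε·πσ).
T⁴ = 0.190·174/(0.63·π·5.67×10⁻⁸) = 2.946×10⁸ K⁴.
T = (2.946×10⁸)^(1/4).

T ≈ 131 K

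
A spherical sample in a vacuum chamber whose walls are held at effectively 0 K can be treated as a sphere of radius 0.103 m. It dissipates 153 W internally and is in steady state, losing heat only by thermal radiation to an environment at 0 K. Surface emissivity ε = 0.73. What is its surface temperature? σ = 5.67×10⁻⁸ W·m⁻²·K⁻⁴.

Steady state: internal power = radiated power, P = εσA T⁴.
Radiating area A = 4πr² = 0.1333 m².
T⁴ = P/(εσA) = 153/(0.73·5.67×10⁻⁸·0.1333) = 2.773×10¹⁰ K⁴.
T = (2.773×10¹⁰)^(1/4).

T ≈ 408 K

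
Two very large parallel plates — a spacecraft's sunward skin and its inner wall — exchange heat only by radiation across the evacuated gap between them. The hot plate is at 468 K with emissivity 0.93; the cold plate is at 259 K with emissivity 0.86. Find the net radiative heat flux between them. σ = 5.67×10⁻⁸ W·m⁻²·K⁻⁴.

q ≈ 1990 W/m²

For two infinite grey parallel plates, q = σ(T₁⁴ − T₂⁴)/(1/ε₁ + 1/ε₂ − 1).
T₁⁴ − T₂⁴ = 4.797×10¹⁰ − 4.500×10⁹ = 4.347×10¹⁰ K⁴.
1/ε₁ + 1/ε₂ − 1 = 1.075 + 1.163 − 1 = 1.238.
q = 5.67×10⁻⁸ × 4.347×10¹⁰ / 1.238.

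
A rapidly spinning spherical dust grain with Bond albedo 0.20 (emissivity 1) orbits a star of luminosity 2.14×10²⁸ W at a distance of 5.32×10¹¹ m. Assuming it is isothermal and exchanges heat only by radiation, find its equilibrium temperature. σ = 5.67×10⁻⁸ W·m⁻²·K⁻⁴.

T ≈ 382 K

First find the stellar flux at distance d: S = L/(4πd²) = 2.14×10²⁸/(4π·(5.32×10¹¹)²) = 6017 W/m².
For an isothermal sphere, absorbed (1−a)S·πr² = emitted σ·4πr²·T⁴, so T⁴ = (1−a)S/(4σ).
T⁴ = 0.800·6017/(4·5.67×10⁻⁸) = 2.122×10¹⁰ K⁴.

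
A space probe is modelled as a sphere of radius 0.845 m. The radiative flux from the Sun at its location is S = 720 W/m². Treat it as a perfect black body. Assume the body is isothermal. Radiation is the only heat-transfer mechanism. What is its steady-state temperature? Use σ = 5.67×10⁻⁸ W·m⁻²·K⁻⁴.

At equilibrium, absorbed power = emitted power.
Absorbing cross-section = πr² = 2.243 m²; emitting surface = 4πr² = 8.973 m² (ratio 4).
S·A_cross = εσ·A_surf·T⁴  ⇒  T⁴ = S/(4σ).
T⁴ = 1.00·720/(4·5.67×10⁻⁸) = 3.175×10⁹ K⁴.
T = (3.175×10⁹)^(1/4).

T ≈ 237 K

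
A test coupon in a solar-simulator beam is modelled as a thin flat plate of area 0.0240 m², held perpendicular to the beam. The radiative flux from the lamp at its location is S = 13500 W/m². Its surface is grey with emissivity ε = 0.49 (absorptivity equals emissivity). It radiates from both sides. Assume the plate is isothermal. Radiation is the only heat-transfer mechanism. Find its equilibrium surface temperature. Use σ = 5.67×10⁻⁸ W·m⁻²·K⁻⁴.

At equilibrium, absorbed power = emitted power.
Absorbing cross-section = A = 0.02400 m²; emitting surface = 2A = 0.04800 m² (ratio 2).
εS·A_cross = εσ·A_surf·T⁴  ⇒  T⁴ = S/(2σ)   (ε cancels).
T⁴ = 13500/(2·5.67×10⁻⁸) = 1.190×10¹¹ K⁴.
T = (1.190×10¹¹)^(1/4).

T ≈ 587 K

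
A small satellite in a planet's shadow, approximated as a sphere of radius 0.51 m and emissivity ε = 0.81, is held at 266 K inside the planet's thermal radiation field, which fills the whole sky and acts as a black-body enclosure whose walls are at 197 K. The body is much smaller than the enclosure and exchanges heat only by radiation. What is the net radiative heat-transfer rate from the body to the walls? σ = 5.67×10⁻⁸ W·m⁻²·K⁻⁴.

For a small grey body in a large enclosure: P_net = εσA(T_body⁴ − T_wall⁴).
A = 4πr² = 3.269 m²; T_body⁴ − T_wall⁴ = 5.006×10⁹ − 1.506×10⁹ = 3.500×10⁹ K⁴.
|P_net| = 0.81·5.67×10⁻⁸·3.269·3.500×10⁹.

P_net ≈ 525 W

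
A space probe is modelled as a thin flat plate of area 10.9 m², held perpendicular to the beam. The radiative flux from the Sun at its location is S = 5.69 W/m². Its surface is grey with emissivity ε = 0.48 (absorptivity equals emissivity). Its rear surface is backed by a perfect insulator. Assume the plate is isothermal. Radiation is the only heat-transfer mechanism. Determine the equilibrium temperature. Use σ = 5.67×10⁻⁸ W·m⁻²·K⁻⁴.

At equilibrium, absorbed power = emitted power.
Absorbing cross-section = A = 10.90 m²; emitting surface = A = 10.90 m² (ratio 1).
εS·A_cross = εσ·A_surf·T⁴  ⇒  T⁴ = S/(1σ)   (ε cancels).
T⁴ = 5.69/(1·5.67×10⁻⁸) = 1.004×10⁸ K⁴.
T = (1.004×10⁸)^(1/4).

T ≈ 100 K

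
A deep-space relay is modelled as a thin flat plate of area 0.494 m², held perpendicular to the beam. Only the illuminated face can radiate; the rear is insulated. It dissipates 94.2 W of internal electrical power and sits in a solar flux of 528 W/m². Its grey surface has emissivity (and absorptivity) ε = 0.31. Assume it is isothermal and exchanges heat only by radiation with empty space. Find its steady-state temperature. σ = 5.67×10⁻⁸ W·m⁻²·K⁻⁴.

T ≈ 377 K

At steady state, absorbed solar power + internal power = radiated power.
Absorbed: α·S·A_cross = 0.31·528·0.4940 = 80.86 W (cross-section A).
Total input = 80.86 + 94.2 = 175.1 W.
Radiated: εσ·A_surf·T⁴ with A_surf = A = 0.4940 m².
T⁴ = 175.1/(0.31·5.67×10⁻⁸·0.4940) = 2.016×10¹⁰ K⁴.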